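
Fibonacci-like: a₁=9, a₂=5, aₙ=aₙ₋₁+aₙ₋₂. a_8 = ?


Computing iteratively: 9, 5, 14, 19, 33, 52, 85, 137
a_8 = 137

a_8 = 137


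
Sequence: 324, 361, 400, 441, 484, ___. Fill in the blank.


Pattern: perfect squares: n²
Terms: 324, 361, 400, 441, 484
Next term = 529

Next term = 529


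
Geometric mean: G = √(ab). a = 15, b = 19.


GM = √(15×19) = √285 = 16.8819

GM = 16.8819


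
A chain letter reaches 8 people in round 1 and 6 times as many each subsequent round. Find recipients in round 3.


aₙ = a₁·r^(n-1)
= 8×6^2
= 8×36
= 288

a_3 = 288


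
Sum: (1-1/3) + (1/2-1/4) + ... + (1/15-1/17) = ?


Telescoping with gap 2: two head and two tail terms survive.
= (1 + 1/2) - (1/16 + 1/17)
= 3/2 - 1/16 - 1/17 = 375/272

Sum = 375/272


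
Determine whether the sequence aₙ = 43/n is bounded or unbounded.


a₁ = 43, a₂ = 43/2, a₃ = 43/3, ...
0 < aₙ ≤ 43 for all n ≥ 1
Lower bound: 0, Upper bound: 43
The sequence IS bounded

Bounded (0 < aₙ ≤ 43)


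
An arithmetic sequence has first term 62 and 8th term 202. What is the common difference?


d = (aₙ - a₁)/(n-1)
= (202 - 62)/(8-1)
= 140/7 = 20

d = 20


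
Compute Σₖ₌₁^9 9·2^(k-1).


Sₙ = 9×(2^9 - 1)/(2 - 1)
= 9×(512 - 1)/1
= 9×511/1
= 4599

S_9 = 4599


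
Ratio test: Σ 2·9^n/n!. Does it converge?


aₙ = 2·9^n/n!
a_{n+1}/aₙ = 9^(n+1)/(n+1)! × n!/9^n  (constant 2 cancels)
= 9/(n+1)
L = lim(n→∞) 9/(n+1) = 0
L < 1 → series CONVERGES

Converges (ratio test: L = 0 < 1)


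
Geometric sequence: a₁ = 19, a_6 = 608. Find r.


r^(n-1) = aₙ/a₁
r^5 = 608/19 = 32
r = 32^(1/5)
= 2

r = 2


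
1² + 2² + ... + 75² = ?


n = 75
n(n+1)(2n+1)/6 = 75×76×151/6
= 860700/6 = 143450

Σk² = 143450


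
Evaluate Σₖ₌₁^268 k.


n(n+1)/2 = 268×269/2 = 72092/2 = 36046

Σk = 36046


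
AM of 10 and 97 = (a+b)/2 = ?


AM = (10 + 97)/2 = 107/2 = 53.5

AM = 53.5


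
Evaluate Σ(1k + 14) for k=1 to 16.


Σ(1k+14) = 1·Σk + 14·n
= 1·136 + 14·16
= 136 + 224 = 360

Σ = 360


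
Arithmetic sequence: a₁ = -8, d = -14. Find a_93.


aₙ = a₁ + (n-1)d
= -8 + (93-1)×-14
= -8 - 1288
= -1296

a_93 = -1296


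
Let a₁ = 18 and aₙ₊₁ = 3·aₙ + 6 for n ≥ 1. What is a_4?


Computing step by step:
a_1 = 18
a_2 = 60
a_3 = 186
a_4 = 564


a_4 = 564


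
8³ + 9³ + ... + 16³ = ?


Σₖ₌8^16 k³ = [16·17/2]² − [7·8/2]²
= 18496 − 784 = 17712

Σk³ = 17712


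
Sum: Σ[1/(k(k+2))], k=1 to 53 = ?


1/(k(k+2)) = (1/2)·(1/k - 1/(k+2)) (partial fractions)
Telescoping: Σ = (1/2)·(1 + 1/2 - 1/54 - 1/55) = 2173/2970

Sum = 2173/2970


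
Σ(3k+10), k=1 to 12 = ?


Σ(3k+10) = 3·Σk + 10·n
= 3·78 + 10·12
= 234 + 120 = 354

Σ = 354


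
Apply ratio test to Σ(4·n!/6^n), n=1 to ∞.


aₙ = 4·n!/6^n
a_{n+1}/aₙ = (n+1)!/6^(n+1) × 6^n/n!  (constant 4 cancels)
= (n+1)/6
L = lim(n→∞) (n+1)/6 = ∞
L > 1 → series DIVERGES

Diverges (ratio test: L = ∞ > 1)


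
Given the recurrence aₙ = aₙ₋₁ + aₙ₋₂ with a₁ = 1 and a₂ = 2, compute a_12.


Computing iteratively: 1, 2, 3, 5, 8, 13, 21, 34, 55, 89, 144, 233
a_12 = 233

a_12 = 233


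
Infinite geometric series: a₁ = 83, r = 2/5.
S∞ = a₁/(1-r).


S∞ = a₁/(1-r) = 83/(1 - 2/5)
= 83/(3/5)
= 415/3

S∞ = 415/3


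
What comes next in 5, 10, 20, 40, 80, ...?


Pattern: geometric (r=2)
Terms: 5, 10, 20, 40, 80
Next term = 160

Next term = 160


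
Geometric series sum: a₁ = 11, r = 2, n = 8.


Sₙ = 11×(2^8 - 1)/(2 - 1)
= 11×(256 - 1)/1
= 11×255/1
= 2805

S_8 = 2805


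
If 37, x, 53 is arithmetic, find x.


AM = (37 + 53)/2 = 90/2 = 45

AM = 45


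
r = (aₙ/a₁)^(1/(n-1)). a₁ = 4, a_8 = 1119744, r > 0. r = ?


r^(n-1) = aₙ/a₁
r^7 = 1119744/4 = 279936
r = 279936^(1/7)
= 6

r = 6


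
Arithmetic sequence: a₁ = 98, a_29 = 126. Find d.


d = (aₙ - a₁)/(n-1)
= (126 - 98)/(29-1)
= 28/28 = 1

d = 1


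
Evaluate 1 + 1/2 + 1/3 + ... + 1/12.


H_12 = 1/1 + 1/2 + 1/3 + ... + 1/12
= 86021/27720
≈ 3.1032

H_12 = 86021/27720 ≈ 3.1032


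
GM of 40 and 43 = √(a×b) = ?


GM = √(40×43) = √1720 = 41.4729

GM = 41.4729


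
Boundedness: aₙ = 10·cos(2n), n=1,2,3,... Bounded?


For all n, -1 ≤ cos(2n) ≤ 1, so -10 ≤ 10·cos(2n) ≤ 10
Lower bound: -10, Upper bound: 10
The sequence IS bounded

Bounded (-10 ≤ aₙ ≤ 10)


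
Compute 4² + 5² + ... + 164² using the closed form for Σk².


Σₖ₌4^164 k² = Σₖ₌₁^164 k² − Σₖ₌₁^3 k²
= 164·165·329/6 − 3·4·7/6
= 1483790 − 14 = 1483776

Σk² = 1483776


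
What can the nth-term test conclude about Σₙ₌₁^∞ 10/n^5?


lim(n→∞) 10/n^5 = 0
lim aₙ = 0 → nth-term test is INCONCLUSIVE
(Need other tests; this is actually a convergent p-series with p=5 > 1)

Inconclusive (lim aₙ = 0; need another test)


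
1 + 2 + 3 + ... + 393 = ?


n(n+1)/2 = 393×394/2 = 154842/2 = 77421

Σk = 77421


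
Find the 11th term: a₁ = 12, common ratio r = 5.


aₙ = a₁·r^(n-1)
= 12×5^10
= 12×9765625
= 117187500

a_11 = 117187500


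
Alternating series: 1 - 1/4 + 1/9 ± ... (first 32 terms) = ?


S = 1 - 1/4 + 1/9 - 1/16 + 1/25 - 1/36 + 1/49 - 1/64 ± ...
= 0.822
(Full series converges to +π²/12 ≈ +0.8225)

S_32 = 0.822


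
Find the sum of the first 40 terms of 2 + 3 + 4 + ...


aₙ = 2 + (40-1)×1 = 41
Sₙ = n(a₁+aₙ)/2 = 40×(2+41)/2
= 40×43/2 = 860

S_40 = 860


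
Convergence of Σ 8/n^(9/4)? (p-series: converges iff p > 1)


p-series test: Σ c/n^p converges if p > 1, diverges if p ≤ 1 (constant c > 0 doesn't affect convergence).
p = 9/4
9/4 > 1 → CONVERGES

Converges (p = 9/4 > 1)


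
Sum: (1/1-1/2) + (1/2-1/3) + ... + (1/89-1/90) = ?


Telescoping: adjacent terms cancel.
= 1/1 - 1/90
= 1 - 1/90 = 89/90

Sum = 89/90


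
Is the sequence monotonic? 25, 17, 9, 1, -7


Differences: -8, -8, -8, -8
All differences < 0 → strictly DECREASING

Monotonically decreasing


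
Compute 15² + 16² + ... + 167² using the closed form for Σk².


Σₖ₌15^167 k² = Σₖ₌₁^167 k² − Σₖ₌₁^14 k²
= 167·168·335/6 − 14·15·29/6
= 1566460 − 1015 = 1565445

Σk² = 1565445


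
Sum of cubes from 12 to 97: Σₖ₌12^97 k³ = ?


Σₖ₌12^97 k³ = [97·98/2]² − [11·12/2]²
= 22591009 − 4356 = 22586653

Σk³ = 22586653


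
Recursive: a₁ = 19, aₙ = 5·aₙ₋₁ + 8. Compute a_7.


Computing step by step:
a_1 = 19
a_2 = 103
a_3 = 523
a_4 = 2623
a_5 = 13123
a_6 = 65623
a_7 = 328123


a_7 = 328123


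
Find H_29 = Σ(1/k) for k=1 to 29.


H_29 = 1/1 + 1/2 + 1/3 + ... + 1/29
= 9227046511387/2329089562800
≈ 3.9617

H_29 = 9227046511387/2329089562800 ≈ 3.9617


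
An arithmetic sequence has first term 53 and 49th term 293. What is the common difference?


d = (aₙ - a₁)/(n-1)
= (293 - 53)/(49-1)
= 240/48 = 5

d = 5


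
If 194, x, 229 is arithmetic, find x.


AM = (194 + 229)/2 = 423/2 = 211.5

AM = 211.5


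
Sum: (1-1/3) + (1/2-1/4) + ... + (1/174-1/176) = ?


Telescoping with gap 2: two head and two tail terms survive.
= (1 + 1/2) - (1/175 + 1/176)
= 3/2 - 1/175 - 1/176 = 45849/30800

Sum = 45849/30800


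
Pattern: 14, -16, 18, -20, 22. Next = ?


Pattern: alternating sign, magnitude arithmetic (d=2)
Terms: 14, -16, 18, -20, 22
Next term = -24

Next term = -24


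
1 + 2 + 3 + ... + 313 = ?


n(n+1)/2 = 313×314/2 = 98282/2 = 49141

Σk = 49141


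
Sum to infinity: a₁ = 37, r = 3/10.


S∞ = a₁/(1-r) = 37/(1 - 3/10)
= 37/(7/10)
= 370/7

S∞ = 370/7


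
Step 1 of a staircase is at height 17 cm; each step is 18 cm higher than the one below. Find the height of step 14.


aₙ = a₁ + (n-1)d
= 17 + (14-1)×18
= 17 + 234
= 251

a_14 = 251


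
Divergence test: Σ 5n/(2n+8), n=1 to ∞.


lim(n→∞) 5n/(2n+8) = 5/2 = 5/2  (divide numerator and denominator by n)
lim aₙ = 5/2 ≠ 0 → series DIVERGES

Diverges (lim aₙ = 5/2 ≠ 0)


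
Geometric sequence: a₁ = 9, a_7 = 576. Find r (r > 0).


r^(n-1) = aₙ/a₁
r^6 = 576/9 = 64
r = 64^(1/6)
= ±2; taking r > 0 gives r = 2

r = 2


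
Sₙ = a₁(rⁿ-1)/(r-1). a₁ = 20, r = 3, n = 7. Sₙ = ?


Sₙ = 20×(3^7 - 1)/(3 - 1)
= 20×(2187 - 1)/2
= 20×2186/2
= 21860

S_7 = 21860


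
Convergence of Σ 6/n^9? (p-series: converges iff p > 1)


p-series test: Σ c/n^p converges if p > 1, diverges if p ≤ 1 (constant c > 0 doesn't affect convergence).
p = 9
9 > 1 → CONVERGES

Converges (p = 9 > 1)


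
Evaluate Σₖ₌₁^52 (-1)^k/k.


S = -1 + 1/2 - 1/3 + 1/4 - 1/5 + 1/6 - 1/7 + 1/8 ± ...
= -0.6836
(Full series converges to -ln(2) ≈ -0.6931)

S_52 = -0.6836


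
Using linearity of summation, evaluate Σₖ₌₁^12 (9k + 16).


Σ(9k+16) = 9·Σk + 16·n
= 9·78 + 16·12
= 702 + 192 = 894

Σ = 894


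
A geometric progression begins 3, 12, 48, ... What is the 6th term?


aₙ = a₁·r^(n-1)
= 3×4^5
= 3×1024
= 3072

a_6 = 3072


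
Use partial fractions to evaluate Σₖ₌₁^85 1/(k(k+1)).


1/(k(k+1)) = 1/k - 1/(k+1) (partial fractions)
Telescoping: Σ = 1 - 1/86 = 85/86

Sum = 85/86


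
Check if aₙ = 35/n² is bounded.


a₁ = 35, a₂ = 35/4, a₃ = 35/9, ...
0 < aₙ ≤ 35 for all n ≥ 1
The sequence IS bounded

Bounded (0 < aₙ ≤ 35)


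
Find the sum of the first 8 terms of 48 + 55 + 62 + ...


aₙ = 48 + (8-1)×7 = 97
Sₙ = n(a₁+aₙ)/2 = 8×(48+97)/2
= 8×145/2 = 580

S_8 = 580


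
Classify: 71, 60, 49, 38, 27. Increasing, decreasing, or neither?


Differences: -11, -11, -11, -11
All differences < 0 → strictly DECREASING

Monotonically decreasing


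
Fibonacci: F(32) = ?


Fibonacci sequence: 1, 1, 2, 3, 5, 8, 13, 21, 34, 55, 89, ...
F(32) = 2178309

F(32) = 2178309


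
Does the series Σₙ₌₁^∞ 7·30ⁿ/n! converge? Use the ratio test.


aₙ = 7·30^n/n!
a_{n+1}/aₙ = 30^(n+1)/(n+1)! × n!/30^n  (constant 7 cancels)
= 30/(n+1)
L = lim(n→∞) 30/(n+1) = 0
L < 1 → series CONVERGES

Converges (ratio test: L = 0 < 1)


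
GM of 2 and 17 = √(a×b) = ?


GM = √(2×17) = √34 = 5.831

GM = 5.831


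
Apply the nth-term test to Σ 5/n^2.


lim(n→∞) 5/n^2 = 0
lim aₙ = 0 → nth-term test is INCONCLUSIVE
(Need other tests; this is actually a convergent p-series with p=2 > 1)

Inconclusive (lim aₙ = 0; need another test)


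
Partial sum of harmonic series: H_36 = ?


H_36 = 1/1 + 1/2 + 1/3 + ... + 1/36
= 54801925434709/13127595717600
≈ 4.1746

H_36 = 54801925434709/13127595717600 ≈ 4.1746


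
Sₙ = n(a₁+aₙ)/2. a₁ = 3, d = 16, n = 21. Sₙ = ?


aₙ = 3 + (21-1)×16 = 323
Sₙ = n(a₁+aₙ)/2 = 21×(3+323)/2
= 21×326/2 = 3423

S_21 = 3423


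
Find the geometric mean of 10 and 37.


GM = √(10×37) = √370 = 19.2354

GM = 19.2354


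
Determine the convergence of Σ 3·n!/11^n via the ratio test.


aₙ = 3·n!/11^n
a_{n+1}/aₙ = (n+1)!/11^(n+1) × 11^n/n!  (constant 3 cancels)
= (n+1)/11
L = lim(n→∞) (n+1)/11 = ∞
L > 1 → series DIVERGES

Diverges (ratio test: L = ∞ > 1)


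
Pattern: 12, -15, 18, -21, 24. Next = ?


Pattern: alternating sign, magnitude arithmetic (d=3)
Terms: 12, -15, 18, -21, 24
Next term = -27

Next term = -27


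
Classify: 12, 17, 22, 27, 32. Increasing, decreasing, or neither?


Differences: 5, 5, 5, 5
All differences > 0 → strictly INCREASING

Monotonically increasing


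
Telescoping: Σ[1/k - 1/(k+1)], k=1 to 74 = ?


Telescoping: adjacent terms cancel.
= 1/1 - 1/75
= 1 - 1/75 = 74/75

Sum = 74/75


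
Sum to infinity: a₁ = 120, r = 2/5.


S∞ = a₁/(1-r) = 120/(1 - 2/5)
= 120/(3/5)
= 200

S∞ = 200


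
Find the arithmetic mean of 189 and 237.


AM = (189 + 237)/2 = 426/2 = 213

AM = 213


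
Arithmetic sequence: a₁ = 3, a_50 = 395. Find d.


d = (aₙ - a₁)/(n-1)
= (395 - 3)/(50-1)
= 392/49 = 8

d = 8


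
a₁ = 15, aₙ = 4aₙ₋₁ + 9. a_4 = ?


Computing step by step:
a_1 = 15
a_2 = 69
a_3 = 285
a_4 = 1149


a_4 = 1149


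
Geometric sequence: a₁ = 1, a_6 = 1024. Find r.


r^(n-1) = aₙ/a₁
r^5 = 1024/1 = 1024
r = 1024^(1/5)
= 4

r = 4


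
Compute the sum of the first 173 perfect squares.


n = 173
n(n+1)(2n+1)/6 = 173×174×347/6
= 10445394/6 = 1740899

Σk² = 1740899


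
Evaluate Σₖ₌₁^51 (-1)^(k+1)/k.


S = 1 - 1/2 + 1/3 - 1/4 + 1/5 - 1/6 + 1/7 - 1/8 ± ...
= 0.7029
(Full series converges to +ln(2) ≈ +0.6931)

S_51 = 0.7029


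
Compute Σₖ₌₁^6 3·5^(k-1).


Sₙ = 3×(5^6 - 1)/(5 - 1)
= 3×(15625 - 1)/4
= 3×15624/4
= 11718

S_6 = 11718


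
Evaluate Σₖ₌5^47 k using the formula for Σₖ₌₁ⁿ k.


Σₖ₌5^47 k = Σₖ₌₁^47 k − Σₖ₌₁^4 k
= 47·48/2 − 4·5/2
= 1128 − 10 = 1118

Σk = 1118


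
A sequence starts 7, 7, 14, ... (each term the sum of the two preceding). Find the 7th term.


Computing iteratively: 7, 7, 14, 21, 35, 56, 91
a_7 = 91

a_7 = 91


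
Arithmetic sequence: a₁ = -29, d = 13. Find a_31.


aₙ = a₁ + (n-1)d
= -29 + (31-1)×13
= -29 + 390
= 361

a_31 = 361


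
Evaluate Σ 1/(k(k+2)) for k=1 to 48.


1/(k(k+2)) = (1/2)·(1/k - 1/(k+2)) (partial fractions)
Telescoping: Σ = (1/2)·(1 + 1/2 - 1/49 - 1/50) = 894/1225

Sum = 894/1225


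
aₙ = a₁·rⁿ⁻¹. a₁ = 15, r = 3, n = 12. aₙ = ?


aₙ = a₁·r^(n-1)
= 15×3^11
= 15×177147
= 2657205

a_12 = 2657205


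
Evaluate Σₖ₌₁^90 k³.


n(n+1)/2 = 90×91/2 = 4095
Σk³ = 4095² = 16769025

Σk³ = 16769025


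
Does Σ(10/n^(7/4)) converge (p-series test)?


p-series test: Σ c/n^p converges if p > 1, diverges if p ≤ 1 (constant c > 0 doesn't affect convergence).
p = 7/4
7/4 > 1 → CONVERGES

Converges (p = 7/4 > 1)


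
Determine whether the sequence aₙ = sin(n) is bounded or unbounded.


For all n, -1 ≤ sin(n) ≤ 1, so -1 ≤ sin(n) ≤ 1
Lower bound: -1, Upper bound: 1
The sequence IS bounded

Bounded (-1 ≤ aₙ ≤ 1)


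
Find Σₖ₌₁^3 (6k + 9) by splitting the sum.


Σ(6k+9) = 6·Σk + 9·n
= 6·6 + 9·3
= 36 + 27 = 63

Σ = 63


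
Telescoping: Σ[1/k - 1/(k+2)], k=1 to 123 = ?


Telescoping with gap 2: two head and two tail terms survive.
= (1 + 1/2) - (1/124 + 1/125)
= 3/2 - 1/124 - 1/125 = 23001/15500

Sum = 23001/15500


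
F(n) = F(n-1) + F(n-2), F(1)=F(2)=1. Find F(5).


Fibonacci sequence: 1, 1, 2, 3, 5
F(5) = 5

F(5) = 5


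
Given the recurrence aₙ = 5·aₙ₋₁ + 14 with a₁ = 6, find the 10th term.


Computing step by step:
a_1 = 6
a_2 = 44
a_3 = 234
a_4 = 1184
a_5 = 5934
a_6 = 29684
a_7 = 148434
a_8 = 742184
a_9 = 3710934
a_10 = 18554684


a_10 = 18554684


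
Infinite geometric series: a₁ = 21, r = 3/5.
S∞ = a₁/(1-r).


S∞ = a₁/(1-r) = 21/(1 - 3/5)
= 21/(2/5)
= 105/2

S∞ = 105/2


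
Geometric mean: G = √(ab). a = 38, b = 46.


GM = √(38×46) = √1748 = 41.8091

GM = 41.8091


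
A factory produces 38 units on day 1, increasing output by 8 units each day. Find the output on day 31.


aₙ = a₁ + (n-1)d
= 38 + (31-1)×8
= 38 + 240
= 278

a_31 = 278


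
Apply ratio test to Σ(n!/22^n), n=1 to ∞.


aₙ = n!/22^n
a_{n+1}/aₙ = (n+1)!/22^(n+1) × 22^n/n!
= (n+1)/22
L = lim(n→∞) (n+1)/22 = ∞
L > 1 → series DIVERGES

Diverges (ratio test: L = ∞ > 1)


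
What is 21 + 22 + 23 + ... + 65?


Σₖ₌21^65 k = Σₖ₌₁^65 k − Σₖ₌₁^20 k
= 65·66/2 − 20·21/2
= 2145 − 210 = 1935

Σk = 1935


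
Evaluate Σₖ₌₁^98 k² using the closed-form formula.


n = 98
n(n+1)(2n+1)/6 = 98×99×197/6
= 1911294/6 = 318549

Σk² = 318549


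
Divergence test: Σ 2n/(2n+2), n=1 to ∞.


lim(n→∞) 2n/(2n+2) = 2/2 = 1  (divide numerator and denominator by n)
lim aₙ = 1 ≠ 0 → series DIVERGES

Diverges (lim aₙ = 1 ≠ 0)


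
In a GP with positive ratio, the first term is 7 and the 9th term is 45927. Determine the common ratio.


r^(n-1) = aₙ/a₁
r^8 = 45927/7 = 6561
r = 6561^(1/8)
= ±3; taking r > 0 gives r = 3

r = 3


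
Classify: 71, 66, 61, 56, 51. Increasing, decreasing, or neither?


Differences: -5, -5, -5, -5
All differences < 0 → strictly DECREASING

Monotonically decreasing


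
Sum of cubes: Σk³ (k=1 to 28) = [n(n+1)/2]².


n(n+1)/2 = 28×29/2 = 406
Σk³ = 406² = 164836

Σk³ = 164836


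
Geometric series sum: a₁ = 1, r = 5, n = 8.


Sₙ = 1×(5^8 - 1)/(5 - 1)
= 1×(390625 - 1)/4
= 1×390624/4
= 97656

S_8 = 97656


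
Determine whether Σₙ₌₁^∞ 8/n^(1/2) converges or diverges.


p-series test: Σ c/n^p converges if p > 1, diverges if p ≤ 1 (constant c > 0 doesn't affect convergence).
p = 1/2
1/2 ≤ 1 → DIVERGES

Diverges (p = 1/2 ≤ 1)


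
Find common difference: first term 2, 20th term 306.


d = (aₙ - a₁)/(n-1)
= (306 - 2)/(20-1)
= 304/19 = 16

d = 16


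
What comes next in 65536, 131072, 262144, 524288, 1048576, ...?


Pattern: powers of 2: 2ⁿ
Terms: 65536, 131072, 262144, 524288, 1048576
Next term = 2097152

Next term = 2097152


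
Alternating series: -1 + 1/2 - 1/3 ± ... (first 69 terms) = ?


S = -1 + 1/2 - 1/3 + 1/4 - 1/5 + 1/6 - 1/7 + 1/8 ± ...
= -0.7003
(Full series converges to -ln(2) ≈ -0.6931)

S_69 = -0.7003


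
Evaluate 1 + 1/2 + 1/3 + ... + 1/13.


H_13 = 1/1 + 1/2 + 1/3 + ... + 1/13
= 1145993/360360
≈ 3.1801

H_13 = 1145993/360360 ≈ 3.1801


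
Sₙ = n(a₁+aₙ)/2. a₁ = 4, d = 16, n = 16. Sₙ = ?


aₙ = 4 + (16-1)×16 = 244
Sₙ = n(a₁+aₙ)/2 = 16×(4+244)/2
= 16×248/2 = 1984

S_16 = 1984


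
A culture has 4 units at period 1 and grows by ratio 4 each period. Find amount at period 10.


aₙ = a₁·r^(n-1)
= 4×4^9
= 4×262144
= 1048576

a_10 = 1048576


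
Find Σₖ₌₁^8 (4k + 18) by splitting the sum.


Σ(4k+18) = 4·Σk + 18·n
= 4·36 + 18·8
= 144 + 144 = 288

Σ = 288


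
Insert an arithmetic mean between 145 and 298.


AM = (145 + 298)/2 = 443/2 = 221.5

AM = 221.5


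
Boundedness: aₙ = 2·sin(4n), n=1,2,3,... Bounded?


For all n, -1 ≤ sin(4n) ≤ 1, so -2 ≤ 2·sin(4n) ≤ 2
Lower bound: -2, Upper bound: 2
The sequence IS bounded

Bounded (-2 ≤ aₙ ≤ 2)


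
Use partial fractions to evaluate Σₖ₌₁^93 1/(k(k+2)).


1/(k(k+2)) = (1/2)·(1/k - 1/(k+2)) (partial fractions)
Telescoping: Σ = (1/2)·(1 + 1/2 - 1/94 - 1/95) = 6603/8930

Sum = 6603/8930


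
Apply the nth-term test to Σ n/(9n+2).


lim(n→∞) n/(9n+2) = 1/9 = 1/9  (divide numerator and denominator by n)
lim aₙ = 1/9 ≠ 0 → series DIVERGES

Diverges (lim aₙ = 1/9 ≠ 0)


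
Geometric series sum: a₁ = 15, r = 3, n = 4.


Sₙ = 15×(3^4 - 1)/(3 - 1)
= 15×(81 - 1)/2
= 15×80/2
= 600

S_4 = 600


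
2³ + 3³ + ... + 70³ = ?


Σₖ₌2^70 k³ = [70·71/2]² − [1·2/2]²
= 6175225 − 1 = 6175224

Σk³ = 6175224


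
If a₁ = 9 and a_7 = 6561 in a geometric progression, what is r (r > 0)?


r^(n-1) = aₙ/a₁
r^6 = 6561/9 = 729
r = 729^(1/6)
= ±3; taking r > 0 gives r = 3

r = 3


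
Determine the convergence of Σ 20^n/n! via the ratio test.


aₙ = 20^n/n!
a_{n+1}/aₙ = 20^(n+1)/(n+1)! × n!/20^n
= 20/(n+1)
L = lim(n→∞) 20/(n+1) = 0
L < 1 → series CONVERGES

Converges (ratio test: L = 0 < 1)


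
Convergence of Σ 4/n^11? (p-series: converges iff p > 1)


p-series test: Σ c/n^p converges if p > 1, diverges if p ≤ 1 (constant c > 0 doesn't affect convergence).
p = 11
11 > 1 → CONVERGES

Converges (p = 11 > 1)


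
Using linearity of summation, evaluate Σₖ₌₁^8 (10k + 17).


Σ(10k+17) = 10·Σk + 17·n
= 10·36 + 17·8
= 360 + 136 = 496

Σ = 496


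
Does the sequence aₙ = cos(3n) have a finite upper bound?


For all n, -1 ≤ cos(3n) ≤ 1, so -1 ≤ cos(3n) ≤ 1
Lower bound: -1, Upper bound: 1
The sequence IS bounded

Bounded (-1 ≤ aₙ ≤ 1)


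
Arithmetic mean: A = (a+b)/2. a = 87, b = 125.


AM = (87 + 125)/2 = 212/2 = 106

AM = 106


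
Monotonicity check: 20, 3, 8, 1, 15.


Differences: -17, 5, -7, 14
Difference at position 2 is +5 (> 0) but position 1 is -17 (< 0) — sequence both rises and falls
→ NOT monotonic

Not monotonic


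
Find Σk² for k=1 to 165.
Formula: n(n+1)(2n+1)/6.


n = 165
n(n+1)(2n+1)/6 = 165×166×331/6
= 9066090/6 = 1511015

Σk² = 1511015


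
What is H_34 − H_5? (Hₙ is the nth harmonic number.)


Σₖ₌6^34 1/k = 1/6 + 1/7 + 1/8 + ... + 1/34
= 24087518946229/13127595717600
≈ 1.8349

Sum = 24087518946229/13127595717600 ≈ 1.8349


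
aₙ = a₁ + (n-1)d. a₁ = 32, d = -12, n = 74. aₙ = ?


aₙ = a₁ + (n-1)d
= 32 + (74-1)×-12
= 32 - 876
= -844

a_74 = -844


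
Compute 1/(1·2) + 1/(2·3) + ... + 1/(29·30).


1/(k(k+1)) = 1/k - 1/(k+1) (partial fractions)
Telescoping: Σ = 1 - 1/30 = 29/30

Sum = 29/30


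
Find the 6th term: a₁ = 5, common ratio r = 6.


aₙ = a₁·r^(n-1)
= 5×6^5
= 5×7776
= 38880

a_6 = 38880


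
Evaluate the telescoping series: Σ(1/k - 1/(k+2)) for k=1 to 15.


Telescoping with gap 2: two head and two tail terms survive.
= (1 + 1/2) - (1/16 + 1/17)
= 3/2 - 1/16 - 1/17 = 375/272

Sum = 375/272


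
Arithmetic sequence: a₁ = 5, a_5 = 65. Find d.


d = (aₙ - a₁)/(n-1)
= (65 - 5)/(5-1)
= 60/4 = 15

d = 15


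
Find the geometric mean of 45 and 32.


GM = √(45×32) = √1440 = 37.9473

GM = 37.9473


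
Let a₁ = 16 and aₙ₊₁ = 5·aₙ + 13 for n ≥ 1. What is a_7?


Computing step by step:
a_1 = 16
a_2 = 93
a_3 = 478
a_4 = 2403
a_5 = 12028
a_6 = 60153
a_7 = 300778


a_7 = 300778


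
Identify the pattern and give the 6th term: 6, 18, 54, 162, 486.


Pattern: geometric (r=3)
Terms: 6, 18, 54, 162, 486
Next term = 1458

Next term = 1458


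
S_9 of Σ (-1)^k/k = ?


S = -1 + 1/2 - 1/3 + 1/4 - 1/5 + 1/6 - 1/7 + 1/8 ± ...
= -0.7456
(Full series converges to -ln(2) ≈ -0.6931)

S_9 = -0.7456


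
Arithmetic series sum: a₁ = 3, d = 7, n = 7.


aₙ = 3 + (7-1)×7 = 45
Sₙ = n(a₁+aₙ)/2 = 7×(3+45)/2
= 7×48/2 = 168

S_7 = 168


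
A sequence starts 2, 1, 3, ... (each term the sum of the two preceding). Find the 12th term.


Computing iteratively: 2, 1, 3, 4, 7, 11, 18, 29, 47, 76, 123, 199
a_12 = 199

a_12 = 199


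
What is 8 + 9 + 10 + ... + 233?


Σₖ₌8^233 k = Σₖ₌₁^233 k − Σₖ₌₁^7 k
= 233·234/2 − 7·8/2
= 27261 − 28 = 27233

Σk = 27233


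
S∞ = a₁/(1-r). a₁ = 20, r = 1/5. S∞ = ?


S∞ = a₁/(1-r) = 20/(1 - 1/5)
= 20/(4/5)
= 25

S∞ = 25


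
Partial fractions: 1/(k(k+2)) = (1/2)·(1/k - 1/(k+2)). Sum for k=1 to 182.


1/(k(k+2)) = (1/2)·(1/k - 1/(k+2)) (partial fractions)
Telescoping: Σ = (1/2)·(1 + 1/2 - 1/183 - 1/184) = 50141/67344

Sum = 50141/67344


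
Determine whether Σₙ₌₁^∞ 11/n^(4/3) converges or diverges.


p-series test: Σ c/n^p converges if p > 1, diverges if p ≤ 1 (constant c > 0 doesn't affect convergence).
p = 4/3
4/3 > 1 → CONVERGES

Converges (p = 4/3 > 1)


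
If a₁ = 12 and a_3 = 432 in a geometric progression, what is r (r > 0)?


r^(n-1) = aₙ/a₁
r^2 = 432/12 = 36
r = 36^(1/2)
= ±6; taking r > 0 gives r = 6

r = 6


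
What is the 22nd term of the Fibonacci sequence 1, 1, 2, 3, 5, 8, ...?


Fibonacci sequence: 1, 1, 2, 3, 5, 8, 13, 21, 34, 55, 89, ...
F(22) = 17711

F(22) = 17711


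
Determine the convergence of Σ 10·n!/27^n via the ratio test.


aₙ = 10·n!/27^n
a_{n+1}/aₙ = (n+1)!/27^(n+1) × 27^n/n!  (constant 10 cancels)
= (n+1)/27
L = lim(n→∞) (n+1)/27 = ∞
L > 1 → series DIVERGES

Diverges (ratio test: L = ∞ > 1)


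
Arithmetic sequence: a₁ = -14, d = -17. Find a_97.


aₙ = a₁ + (n-1)d
= -14 + (97-1)×-17
= -14 - 1632
= -1646

a_97 = -1646


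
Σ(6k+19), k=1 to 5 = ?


Σ(6k+19) = 6·Σk + 19·n
= 6·15 + 19·5
= 90 + 95 = 185

Σ = 185


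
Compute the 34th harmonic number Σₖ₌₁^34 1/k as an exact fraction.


H_34 = 1/1 + 1/2 + 1/3 + ... + 1/34
= 54062195834749/13127595717600
≈ 4.1182

H_34 = 54062195834749/13127595717600 ≈ 4.1182


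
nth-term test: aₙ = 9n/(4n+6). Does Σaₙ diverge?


lim(n→∞) 9n/(4n+6) = 9/4 = 9/4  (divide numerator and denominator by n)
lim aₙ = 9/4 ≠ 0 → series DIVERGES

Diverges (lim aₙ = 9/4 ≠ 0)


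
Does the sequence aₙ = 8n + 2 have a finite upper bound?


aₙ = 8n + 2 → as n→∞, aₙ→∞
No finite upper bound exists
The sequence is UNBOUNDED

Unbounded (aₙ → ∞ as n → ∞)


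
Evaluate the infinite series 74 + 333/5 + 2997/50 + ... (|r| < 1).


S∞ = a₁/(1-r) = 74/(1 - 9/10)
= 74/(1/10)
= 740

S∞ = 740


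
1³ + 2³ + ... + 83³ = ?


n(n+1)/2 = 83×84/2 = 3486
Σk³ = 3486² = 12152196

Σk³ = 12152196


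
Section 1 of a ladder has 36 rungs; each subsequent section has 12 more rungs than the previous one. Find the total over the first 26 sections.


aₙ = 36 + (26-1)×12 = 336
Sₙ = n(a₁+aₙ)/2 = 26×(36+336)/2
= 26×372/2 = 4836

S_26 = 4836


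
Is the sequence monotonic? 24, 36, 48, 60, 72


Differences: 12, 12, 12, 12
All differences > 0 → strictly INCREASING

Monotonically increasing


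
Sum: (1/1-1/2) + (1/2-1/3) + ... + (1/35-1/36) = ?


Telescoping: adjacent terms cancel.
= 1/1 - 1/36
= 1 - 1/36 = 35/36

Sum = 35/36


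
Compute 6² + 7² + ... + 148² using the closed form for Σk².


Σₖ₌6^148 k² = Σₖ₌₁^148 k² − Σₖ₌₁^5 k²
= 148·149·297/6 − 5·6·11/6
= 1091574 − 55 = 1091519

Σk² = 1091519


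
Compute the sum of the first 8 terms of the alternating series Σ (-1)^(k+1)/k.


S = 1 - 1/2 + 1/3 - 1/4 + 1/5 - 1/6 + 1/7 - 1/8
= 0.6345
(Full series converges to +ln(2) ≈ +0.6931)

S_8 = 0.6345


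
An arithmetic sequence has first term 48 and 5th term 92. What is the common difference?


d = (aₙ - a₁)/(n-1)
= (92 - 48)/(5-1)
= 44/4 = 11

d = 11


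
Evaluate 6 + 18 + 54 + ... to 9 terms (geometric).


Sₙ = 6×(3^9 - 1)/(3 - 1)
= 6×(19683 - 1)/2
= 6×19682/2
= 59046

S_9 = 59046


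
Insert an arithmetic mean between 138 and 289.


AM = (138 + 289)/2 = 427/2 = 213.5

AM = 213.5


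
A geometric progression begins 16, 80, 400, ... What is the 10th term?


aₙ = a₁·r^(n-1)
= 16×5^9
= 16×1953125
= 31250000

a_10 = 31250000


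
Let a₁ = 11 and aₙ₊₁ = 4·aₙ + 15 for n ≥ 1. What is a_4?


Computing step by step:
a_1 = 11
a_2 = 59
a_3 = 251
a_4 = 1019


a_4 = 1019


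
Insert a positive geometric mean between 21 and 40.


GM = √(21×40) = √840 = 28.9828

GM = 28.9828


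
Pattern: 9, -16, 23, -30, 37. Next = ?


Pattern: alternating sign, magnitude arithmetic (d=7)
Terms: 9, -16, 23, -30, 37
Next term = -44

Next term = -44


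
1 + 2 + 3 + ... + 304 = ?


n(n+1)/2 = 304×305/2 = 92720/2 = 46360

Σk = 46360


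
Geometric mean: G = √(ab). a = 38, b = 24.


GM = √(38×24) = √912 = 30.1993

GM = 30.1993


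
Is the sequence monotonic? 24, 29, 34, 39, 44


Differences: 5, 5, 5, 5
All differences > 0 → strictly INCREASING

Monotonically increasing


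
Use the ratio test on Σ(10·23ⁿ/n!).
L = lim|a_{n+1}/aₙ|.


aₙ = 10·23^n/n!
a_{n+1}/aₙ = 23^(n+1)/(n+1)! × n!/23^n  (constant 10 cancels)
= 23/(n+1)
L = lim(n→∞) 23/(n+1) = 0
L < 1 → series CONVERGES

Converges (ratio test: L = 0 < 1)


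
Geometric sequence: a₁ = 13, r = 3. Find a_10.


aₙ = a₁·r^(n-1)
= 13×3^9
= 13×19683
= 255879

a_10 = 255879


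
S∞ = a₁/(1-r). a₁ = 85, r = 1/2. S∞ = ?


S∞ = a₁/(1-r) = 85/(1 - 1/2)
= 85/(1/2)
= 170

S∞ = 170


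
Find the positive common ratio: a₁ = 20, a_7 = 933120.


r^(n-1) = aₙ/a₁
r^6 = 933120/20 = 46656
r = 46656^(1/6)
= ±6; taking r > 0 gives r = 6

r = 6


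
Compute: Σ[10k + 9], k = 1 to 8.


Σ(10k+9) = 10·Σk + 9·n
= 10·36 + 9·8
= 360 + 72 = 432

Σ = 432


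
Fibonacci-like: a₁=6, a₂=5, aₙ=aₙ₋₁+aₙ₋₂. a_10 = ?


Computing iteratively: 6, 5, 11, 16, 27, 43, 70, 113, 183, 296
a_10 = 296

a_10 = 296


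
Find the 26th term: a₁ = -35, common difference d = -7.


aₙ = a₁ + (n-1)d
= -35 + (26-1)×-7
= -35 - 175
= -210

a_26 = -210


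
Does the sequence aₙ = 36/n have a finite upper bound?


a₁ = 36, a₂ = 36/2, a₃ = 36/3, ...
0 < aₙ ≤ 36 for all n ≥ 1
Lower bound: 0, Upper bound: 36
The sequence IS bounded

Bounded (0 < aₙ ≤ 36)


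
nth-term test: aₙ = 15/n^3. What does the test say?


lim(n→∞) 15/n^3 = 0
lim aₙ = 0 → nth-term test is INCONCLUSIVE
(Need other tests; this is actually a convergent p-series with p=3 > 1)

Inconclusive (lim aₙ = 0; need another test)


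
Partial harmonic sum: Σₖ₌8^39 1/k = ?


Σₖ₌8^39 1/k = 1/8 + 1/9 + 1/10 + ... + 1/39
= 115232869018999/69388720221600
≈ 1.6607

Sum = 115232869018999/69388720221600 ≈ 1.6607


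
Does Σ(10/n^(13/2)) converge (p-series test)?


p-series test: Σ c/n^p converges if p > 1, diverges if p ≤ 1 (constant c > 0 doesn't affect convergence).
p = 13/2
13/2 > 1 → CONVERGES

Converges (p = 13/2 > 1)


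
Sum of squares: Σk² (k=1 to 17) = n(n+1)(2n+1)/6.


n = 17
n(n+1)(2n+1)/6 = 17×18×35/6
= 10710/6 = 1785

Σk² = 1785


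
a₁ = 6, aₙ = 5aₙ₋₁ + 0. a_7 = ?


Computing step by step:
a_1 = 6
a_2 = 30
a_3 = 150
a_4 = 750
a_5 = 3750
a_6 = 18750
a_7 = 93750


a_7 = 93750


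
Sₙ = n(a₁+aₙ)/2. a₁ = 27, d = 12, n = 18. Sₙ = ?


aₙ = 27 + (18-1)×12 = 231
Sₙ = n(a₁+aₙ)/2 = 18×(27+231)/2
= 18×258/2 = 2322

S_18 = 2322


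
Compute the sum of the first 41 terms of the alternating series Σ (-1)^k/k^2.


S = -1 + 1/4 - 1/9 + 1/16 - 1/25 + 1/36 - 1/49 + 1/64 ± ...
= -0.8228
(Full series converges to -π²/12 ≈ -0.8225)

S_41 = -0.8228


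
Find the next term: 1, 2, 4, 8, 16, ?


Pattern: geometric (r=2)
Terms: 1, 2, 4, 8, 16
Next term = 32

Next term = 32


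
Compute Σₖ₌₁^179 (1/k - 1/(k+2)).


Telescoping with gap 2: two head and two tail terms survive.
= (1 + 1/2) - (1/180 + 1/181)
= 3/2 - 1/180 - 1/181 = 48509/32580

Sum = 48509/32580


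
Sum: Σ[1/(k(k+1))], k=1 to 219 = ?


1/(k(k+1)) = 1/k - 1/(k+1) (partial fractions)
Telescoping: Σ = 1 - 1/220 = 219/220

Sum = 219/220


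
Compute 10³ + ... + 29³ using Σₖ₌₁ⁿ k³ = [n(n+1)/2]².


Σₖ₌10^29 k³ = [29·30/2]² − [9·10/2]²
= 189225 − 2025 = 187200

Σk³ = 187200


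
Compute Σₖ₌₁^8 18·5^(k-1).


Sₙ = 18×(5^8 - 1)/(5 - 1)
= 18×(390625 - 1)/4
= 18×390624/4
= 1757808

S_8 = 1757808


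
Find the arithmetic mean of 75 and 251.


AM = (75 + 251)/2 = 326/2 = 163

AM = 163


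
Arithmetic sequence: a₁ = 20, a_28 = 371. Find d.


d = (aₙ - a₁)/(n-1)
= (371 - 20)/(28-1)
= 351/27 = 13

d = 13


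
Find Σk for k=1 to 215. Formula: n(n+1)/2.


n(n+1)/2 = 215×216/2 = 46440/2 = 23220

Σk = 23220


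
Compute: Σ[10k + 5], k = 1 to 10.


Σ(10k+5) = 10·Σk + 5·n
= 10·55 + 5·10
= 550 + 50 = 600

Σ = 600


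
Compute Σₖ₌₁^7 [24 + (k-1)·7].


aₙ = 24 + (7-1)×7 = 66
Sₙ = n(a₁+aₙ)/2 = 7×(24+66)/2
= 7×90/2 = 315

S_7 = 315


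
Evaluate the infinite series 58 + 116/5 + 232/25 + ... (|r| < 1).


S∞ = a₁/(1-r) = 58/(1 - 2/5)
= 58/(3/5)
= 290/3

S∞ = 290/3


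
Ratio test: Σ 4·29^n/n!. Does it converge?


aₙ = 4·29^n/n!
a_{n+1}/aₙ = 29^(n+1)/(n+1)! × n!/29^n  (constant 4 cancels)
= 29/(n+1)
L = lim(n→∞) 29/(n+1) = 0
L < 1 → series CONVERGES

Converges (ratio test: L = 0 < 1)


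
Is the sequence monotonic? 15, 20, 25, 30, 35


Differences: 5, 5, 5, 5
All differences > 0 → strictly INCREASING

Monotonically increasing


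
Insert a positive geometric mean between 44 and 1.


GM = √(44×1) = √44 = 6.6332

GM = 6.6332


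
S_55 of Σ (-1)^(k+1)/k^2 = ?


S = 1 - 1/4 + 1/9 - 1/16 + 1/25 - 1/36 + 1/49 - 1/64 ± ...
= 0.8226
(Full series converges to +π²/12 ≈ +0.8225)

S_55 = 0.8226


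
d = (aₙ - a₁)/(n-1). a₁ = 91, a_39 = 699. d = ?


d = (aₙ - a₁)/(n-1)
= (699 - 91)/(39-1)
= 608/38 = 16

d = 16


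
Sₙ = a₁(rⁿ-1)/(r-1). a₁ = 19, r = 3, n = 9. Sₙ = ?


Sₙ = 19×(3^9 - 1)/(3 - 1)
= 19×(19683 - 1)/2
= 19×19682/2
= 186979

S_9 = 186979


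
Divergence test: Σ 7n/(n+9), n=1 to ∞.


lim(n→∞) 7n/(n+9) = 7/1 = 7  (divide numerator and denominator by n)
lim aₙ = 7 ≠ 0 → series DIVERGES

Diverges (lim aₙ = 7 ≠ 0)


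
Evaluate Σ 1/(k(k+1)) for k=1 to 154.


1/(k(k+1)) = 1/k - 1/(k+1) (partial fractions)
Telescoping: Σ = 1 - 1/155 = 154/155

Sum = 154/155


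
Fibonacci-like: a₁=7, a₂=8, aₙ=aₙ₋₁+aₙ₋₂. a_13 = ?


Computing iteratively: 7, 8, 15, 23, 38, 61, 99, 160, 259, 419, 678, 1097, ...
a_13 = 1775

a_13 = 1775


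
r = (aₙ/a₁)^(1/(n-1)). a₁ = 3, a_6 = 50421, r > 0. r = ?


r^(n-1) = aₙ/a₁
r^5 = 50421/3 = 16807
r = 16807^(1/5)
= 7

r = 7


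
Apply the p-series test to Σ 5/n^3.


p-series test: Σ c/n^p converges if p > 1, diverges if p ≤ 1 (constant c > 0 doesn't affect convergence).
p = 3
3 > 1 → CONVERGES

Converges (p = 3 > 1)


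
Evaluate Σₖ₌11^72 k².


Σₖ₌11^72 k² = Σₖ₌₁^72 k² − Σₖ₌₁^10 k²
= 72·73·145/6 − 10·11·21/6
= 127020 − 385 = 126635

Σk² = 126635


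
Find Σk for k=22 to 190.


Σₖ₌22^190 k = Σₖ₌₁^190 k − Σₖ₌₁^21 k
= 190·191/2 − 21·22/2
= 18145 − 231 = 17914

Σk = 17914


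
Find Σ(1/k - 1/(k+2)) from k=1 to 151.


Telescoping with gap 2: two head and two tail terms survive.
= (1 + 1/2) - (1/152 + 1/153)
= 3/2 - 1/152 - 1/153 = 34579/23256

Sum = 34579/23256


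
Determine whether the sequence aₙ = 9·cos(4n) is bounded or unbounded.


For all n, -1 ≤ cos(4n) ≤ 1, so -9 ≤ 9·cos(4n) ≤ 9
Lower bound: -9, Upper bound: 9
The sequence IS bounded

Bounded (-9 ≤ aₙ ≤ 9)


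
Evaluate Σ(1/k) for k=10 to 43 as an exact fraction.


Σₖ₌10^43 1/k = 1/10 + 1/11 + 1/12 + ... + 1/43
= 1302498148247319299/856326196254765600
≈ 1.521

Sum = 1302498148247319299/856326196254765600 ≈ 1.521


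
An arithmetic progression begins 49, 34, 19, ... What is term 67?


aₙ = a₁ + (n-1)d
= 49 + (67-1)×-15
= 49 - 990
= -941

a_67 = -941


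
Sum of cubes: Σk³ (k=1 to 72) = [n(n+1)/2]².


n(n+1)/2 = 72×73/2 = 2628
Σk³ = 2628² = 6906384

Σk³ = 6906384


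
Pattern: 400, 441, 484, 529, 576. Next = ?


Pattern: perfect squares: n²
Terms: 400, 441, 484, 529, 576
Next term = 625

Next term = 625


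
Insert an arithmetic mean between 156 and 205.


AM = (156 + 205)/2 = 361/2 = 180.5

AM = 180.5


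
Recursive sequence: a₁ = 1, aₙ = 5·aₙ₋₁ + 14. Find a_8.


Computing step by step:
a_1 = 1
a_2 = 19
a_3 = 109
a_4 = 559
a_5 = 2809
a_6 = 14059
a_7 = 70309
a_8 = 351559


a_8 = 351559


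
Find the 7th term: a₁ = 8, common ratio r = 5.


aₙ = a₁·r^(n-1)
= 8×5^6
= 8×15625
= 125000

a_7 = 125000


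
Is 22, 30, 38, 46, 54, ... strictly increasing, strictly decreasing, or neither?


Differences: 8, 8, 8, 8
All differences > 0 → strictly INCREASING

Monotonically increasing


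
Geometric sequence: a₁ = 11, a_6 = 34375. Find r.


r^(n-1) = aₙ/a₁
r^5 = 34375/11 = 3125
r = 3125^(1/5)
= 5

r = 5


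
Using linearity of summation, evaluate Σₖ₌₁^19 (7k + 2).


Σ(7k+2) = 7·Σk + 2·n
= 7·190 + 2·19
= 1330 + 38 = 1368

Σ = 1368


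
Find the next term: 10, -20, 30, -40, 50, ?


Pattern: alternating sign, magnitude arithmetic (d=10)
Terms: 10, -20, 30, -40, 50
Next term = -60

Next term = -60


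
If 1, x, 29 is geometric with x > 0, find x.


GM = √(1×29) = √29 = 5.3852

GM = 5.3852


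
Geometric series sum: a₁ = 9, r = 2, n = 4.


Sₙ = 9×(2^4 - 1)/(2 - 1)
= 9×(16 - 1)/1
= 9×15/1
= 135

S_4 = 135


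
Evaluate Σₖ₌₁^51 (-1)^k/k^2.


S = -1 + 1/4 - 1/9 + 1/16 - 1/25 + 1/36 - 1/49 + 1/64 ± ...
= -0.8227
(Full series converges to -π²/12 ≈ -0.8225)

S_51 = -0.8227


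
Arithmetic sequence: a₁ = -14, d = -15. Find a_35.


aₙ = a₁ + (n-1)d
= -14 + (35-1)×-15
= -14 - 510
= -524

a_35 = -524


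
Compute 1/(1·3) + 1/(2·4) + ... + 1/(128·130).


1/(k(k+2)) = (1/2)·(1/k - 1/(k+2)) (partial fractions)
Telescoping: Σ = (1/2)·(1 + 1/2 - 1/129 - 1/130) = 6224/8385

Sum = 6224/8385


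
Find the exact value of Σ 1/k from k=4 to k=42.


Σₖ₌4^42 1/k = 1/4 + 1/5 + 1/6 + ... + 1/42
= 7093594186011419/2844937529085600
≈ 2.4934

Sum = 7093594186011419/2844937529085600 ≈ 2.4934


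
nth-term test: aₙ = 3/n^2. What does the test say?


lim(n→∞) 3/n^2 = 0
lim aₙ = 0 → nth-term test is INCONCLUSIVE
(Need other tests; this is actually a convergent p-series with p=2 > 1)

Inconclusive (lim aₙ = 0; need another test)


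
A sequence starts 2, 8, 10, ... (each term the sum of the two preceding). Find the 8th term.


Computing iteratively: 2, 8, 10, 18, 28, 46, 74, 120
a_8 = 120

a_8 = 120


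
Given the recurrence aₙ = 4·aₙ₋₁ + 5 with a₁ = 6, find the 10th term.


Computing step by step:
a_1 = 6
a_2 = 29
a_3 = 121
a_4 = 489
a_5 = 1961
a_6 = 7849
a_7 = 31401
a_8 = 125609
a_9 = 502441
a_10 = 2009769


a_10 = 2009769


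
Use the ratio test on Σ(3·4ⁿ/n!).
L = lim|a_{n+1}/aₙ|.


aₙ = 3·4^n/n!
a_{n+1}/aₙ = 4^(n+1)/(n+1)! × n!/4^n  (constant 3 cancels)
= 4/(n+1)
L = lim(n→∞) 4/(n+1) = 0
L < 1 → series CONVERGES

Converges (ratio test: L = 0 < 1)


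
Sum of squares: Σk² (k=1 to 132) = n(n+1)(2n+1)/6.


n = 132
n(n+1)(2n+1)/6 = 132×133×265/6
= 4652340/6 = 775390

Σk² = 775390


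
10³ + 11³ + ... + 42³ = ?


Σₖ₌10^42 k³ = [42·43/2]² − [9·10/2]²
= 815409 − 2025 = 813384

Σk³ = 813384


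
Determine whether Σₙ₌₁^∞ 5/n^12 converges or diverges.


p-series test: Σ c/n^p converges if p > 1, diverges if p ≤ 1 (constant c > 0 doesn't affect convergence).
p = 12
12 > 1 → CONVERGES

Converges (p = 12 > 1)


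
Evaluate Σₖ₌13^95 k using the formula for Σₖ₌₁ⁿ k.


Σₖ₌13^95 k = Σₖ₌₁^95 k − Σₖ₌₁^12 k
= 95·96/2 − 12·13/2
= 4560 − 78 = 4482

Σk = 4482


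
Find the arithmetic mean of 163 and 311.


AM = (163 + 311)/2 = 474/2 = 237

AM = 237


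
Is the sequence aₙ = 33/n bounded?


a₁ = 33, a₂ = 33/2, a₃ = 33/3, ...
0 < aₙ ≤ 33 for all n ≥ 1
Lower bound: 0, Upper bound: 33
The sequence IS bounded

Bounded (0 < aₙ ≤ 33)


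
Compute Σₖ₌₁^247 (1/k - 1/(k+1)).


Telescoping: adjacent terms cancel.
= 1/1 - 1/248
= 1 - 1/248 = 247/248

Sum = 247/248


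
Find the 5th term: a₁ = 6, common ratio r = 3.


aₙ = a₁·r^(n-1)
= 6×3^4
= 6×81
= 486

a_5 = 486


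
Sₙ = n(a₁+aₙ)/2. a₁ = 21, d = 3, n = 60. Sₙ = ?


aₙ = 21 + (60-1)×3 = 198
Sₙ = n(a₁+aₙ)/2 = 60×(21+198)/2
= 60×219/2 = 6570

S_60 = 6570
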